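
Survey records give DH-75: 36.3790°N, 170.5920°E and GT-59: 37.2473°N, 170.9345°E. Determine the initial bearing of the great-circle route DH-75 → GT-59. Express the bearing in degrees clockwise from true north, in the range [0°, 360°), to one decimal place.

Δλ = 0.3425°
y = sin Δλ · cos φ₂ = 0.004758
x = cos φ₁ sin φ₂ − sin φ₁ cos φ₂ cos Δλ = 0.015163
θ = atan2(y, x) = 17.4234° → 17.4234° (mod 360°)

17.4°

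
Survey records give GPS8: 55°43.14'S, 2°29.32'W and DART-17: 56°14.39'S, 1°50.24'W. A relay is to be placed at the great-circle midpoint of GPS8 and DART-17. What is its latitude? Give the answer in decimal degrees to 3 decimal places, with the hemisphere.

GPS8: φ = -55.71900°, λ = -2.48867°
DART-17: φ = -56.23983°, λ = -1.83733°
Bx = cos φ₂ cos Δλ = 0.555682,  By = cos φ₂ sin Δλ = 0.006317
φₘ = atan2(sin φ₁ + sin φ₂, √((cos φ₁ + Bx)² + By²)) = -55.97985°
λₘ = λ₁ + atan2(By, cos φ₁ + Bx) = -2.16519°

55.980°S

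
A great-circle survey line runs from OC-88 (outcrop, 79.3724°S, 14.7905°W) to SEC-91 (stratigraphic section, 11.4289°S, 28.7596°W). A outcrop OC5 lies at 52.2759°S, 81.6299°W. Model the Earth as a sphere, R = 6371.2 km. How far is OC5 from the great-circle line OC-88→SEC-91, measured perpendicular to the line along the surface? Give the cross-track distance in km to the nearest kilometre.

δ₁₃ = central angle OC-88→OC5 = 0.606268 rad  (haversine)
θ₁₃ = bearing OC-88→OC5 = 279.154°,  θ₁₂ = bearing OC-88→SEC-91 = 345.244°
dₓₜ = R·arcsin(sin δ₁₃ · sin(θ₁₃ − θ₁₂)) = 6371.2·arcsin(0.56980·sin(-66.090°)) = -3490.851 km
|dₓₜ| = 3490.851 km

3491 km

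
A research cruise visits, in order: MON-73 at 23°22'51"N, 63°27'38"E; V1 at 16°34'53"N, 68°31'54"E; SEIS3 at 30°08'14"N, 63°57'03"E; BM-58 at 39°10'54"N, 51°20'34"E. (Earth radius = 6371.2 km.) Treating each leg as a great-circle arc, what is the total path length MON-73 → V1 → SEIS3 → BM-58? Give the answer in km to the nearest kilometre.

4028 km

MON-73: φ = +23.38083°, λ = +63.46056°
V1: φ = +16.58139°, λ = +68.53167°
SEIS3: φ = +30.13722°, λ = +63.95083°
BM-58: φ = +39.18167°, λ = +51.34278°
MON-73→V1: c = 0.144880 rad, d = 923.06 km
V1→SEIS3: c = 0.247637 rad, d = 1577.75 km
SEIS3→BM-58: c = 0.239732 rad, d = 1527.38 km
Total = 923.06 + 1577.75 + 1527.38 = 4028.19 km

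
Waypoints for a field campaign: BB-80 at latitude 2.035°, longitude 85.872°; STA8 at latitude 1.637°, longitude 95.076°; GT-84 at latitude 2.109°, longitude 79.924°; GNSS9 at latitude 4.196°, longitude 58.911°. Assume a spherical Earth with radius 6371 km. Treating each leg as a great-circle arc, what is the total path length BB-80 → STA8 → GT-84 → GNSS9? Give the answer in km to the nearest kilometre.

BB-80→STA8: c = 0.160707 rad, d = 1023.87 km
STA8→GT-84: c = 0.264438 rad, d = 1684.73 km
GT-84→GNSS9: c = 0.367972 rad, d = 2344.35 km
Total = 1023.87 + 1684.73 + 2344.35 = 5052.95 km

5053 km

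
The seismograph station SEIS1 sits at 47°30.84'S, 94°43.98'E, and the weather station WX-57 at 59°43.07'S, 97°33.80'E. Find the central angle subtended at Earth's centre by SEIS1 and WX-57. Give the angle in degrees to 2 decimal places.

SEIS1: φ = -47.51400°, λ = +94.73300°
WX-57: φ = -59.71783°, λ = +97.56333°
Δφ = -12.2038°,  Δλ = 2.8303°
a = sin²(Δφ/2) + cos φ₁ cos φ₂ sin²(Δλ/2) = 0.011507
c = 2·arcsin(√a) = 0.214954 rad = 12.3159°

12.32°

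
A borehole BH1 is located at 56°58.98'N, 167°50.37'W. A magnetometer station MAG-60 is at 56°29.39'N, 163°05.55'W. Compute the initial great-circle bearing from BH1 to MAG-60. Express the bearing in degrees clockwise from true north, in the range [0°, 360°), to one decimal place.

98.7°

BH1: φ = +56.98300°, λ = -167.83950°
MAG-60: φ = +56.48983°, λ = -163.09250°
Δλ = 4.7470°
y = sin Δλ · cos φ₂ = 0.045688
x = cos φ₁ sin φ₂ − sin φ₁ cos φ₂ cos Δλ = -0.007019
θ = atan2(y, x) = 98.7344° → 98.7344° (mod 360°)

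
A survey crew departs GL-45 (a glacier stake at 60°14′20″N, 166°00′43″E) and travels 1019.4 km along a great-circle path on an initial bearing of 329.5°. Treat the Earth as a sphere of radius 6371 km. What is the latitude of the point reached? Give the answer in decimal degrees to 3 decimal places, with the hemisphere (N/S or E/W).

GL-45: φ = +60.23889°, λ = +166.01194°
δ = d/R = 1019.4/6371 = 0.160006 rad
φ₂ = arcsin(sin φ₁ cos δ + cos φ₁ sin δ cos θ)
   = arcsin(0.86810·0.98723 + 0.49638·0.15932·0.86163) = 67.69199°
λ₂ = λ₁ + atan2(sin θ sin δ cos φ₁, cos δ − sin φ₁ sin φ₂) = 153.71194°

67.692°N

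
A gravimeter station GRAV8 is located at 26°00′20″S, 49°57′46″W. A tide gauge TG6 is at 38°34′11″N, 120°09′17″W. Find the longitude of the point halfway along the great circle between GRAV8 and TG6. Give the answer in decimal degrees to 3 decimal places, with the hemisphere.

GRAV8: φ = -26.00556°, λ = -49.96278°
TG6: φ = +38.56972°, λ = -120.15472°
Bx = cos φ₂ cos Δλ = 0.264946,  By = cos φ₂ sin Δλ = -0.735590
φₘ = atan2(sin φ₁ + sin φ₂, √((cos φ₁ + Bx)² + By²)) = 7.65389°
λₘ = λ₁ + atan2(By, cos φ₁ + Bx) = -82.26037°

82.260°W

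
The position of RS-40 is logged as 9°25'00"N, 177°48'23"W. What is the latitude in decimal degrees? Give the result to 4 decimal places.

9° + 25′/60 + 0″/3600 = 9 + 0.41667 + 0.00000 = 9.4167°

9.4167°N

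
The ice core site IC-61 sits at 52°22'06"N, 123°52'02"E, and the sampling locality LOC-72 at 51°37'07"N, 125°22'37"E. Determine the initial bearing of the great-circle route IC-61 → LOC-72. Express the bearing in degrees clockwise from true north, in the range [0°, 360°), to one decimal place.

128.3°

IC-61: φ = +52.36833°, λ = +123.86722°
LOC-72: φ = +51.61861°, λ = +125.37694°
Δλ = 1.5097°
y = sin Δλ · cos φ₂ = 0.016358
x = cos φ₁ sin φ₂ − sin φ₁ cos φ₂ cos Δλ = -0.012914
θ = atan2(y, x) = 128.2891° → 128.2891° (mod 360°)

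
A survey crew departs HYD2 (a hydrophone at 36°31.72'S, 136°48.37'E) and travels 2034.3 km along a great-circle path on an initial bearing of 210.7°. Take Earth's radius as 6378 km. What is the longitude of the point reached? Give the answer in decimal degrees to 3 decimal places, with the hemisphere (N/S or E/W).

HYD2: φ = -36.52867°, λ = +136.80617°
δ = d/R = 2034.3/6378 = 0.318956 rad
φ₂ = arcsin(sin φ₁ cos δ + cos φ₁ sin δ cos θ)
   = arcsin(-0.59522·0.94956 + 0.80356·0.31358·-0.85985) = -51.43175°
λ₂ = λ₁ + atan2(sin θ sin δ cos φ₁, cos δ − sin φ₁ sin φ₂) = 121.92661°

121.927°E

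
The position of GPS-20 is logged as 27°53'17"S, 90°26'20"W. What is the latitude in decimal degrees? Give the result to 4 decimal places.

27.8881°S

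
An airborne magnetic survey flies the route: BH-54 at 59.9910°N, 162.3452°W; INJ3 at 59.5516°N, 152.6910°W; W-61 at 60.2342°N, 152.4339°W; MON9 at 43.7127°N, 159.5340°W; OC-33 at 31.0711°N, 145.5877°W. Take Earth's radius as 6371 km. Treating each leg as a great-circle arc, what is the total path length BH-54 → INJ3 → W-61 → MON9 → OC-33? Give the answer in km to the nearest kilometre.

BH-54→INJ3: c = 0.085100 rad, d = 542.17 km
INJ3→W-61: c = 0.012124 rad, d = 77.24 km
W-61→MON9: c = 0.297878 rad, d = 1897.78 km
MON9→OC-33: c = 0.292562 rad, d = 1863.91 km
Total = 542.17 + 77.24 + 1897.78 + 1863.91 = 4381.11 km

4381 km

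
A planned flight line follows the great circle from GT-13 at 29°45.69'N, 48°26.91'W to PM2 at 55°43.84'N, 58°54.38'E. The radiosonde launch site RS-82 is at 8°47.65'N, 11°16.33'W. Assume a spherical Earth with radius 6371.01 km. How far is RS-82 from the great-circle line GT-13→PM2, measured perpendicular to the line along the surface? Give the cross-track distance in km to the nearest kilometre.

GT-13: φ = +29.76150°, λ = -48.44850°
PM2: φ = +55.73067°, λ = +58.90633°
RS-82: φ = +8.79417°, λ = -11.27217°
δ₁₃ = central angle GT-13→RS-82 = 0.708340 rad  (haversine)
θ₁₃ = bearing GT-13→RS-82 = 113.378°,  θ₁₂ = bearing GT-13→PM2 = 33.868°
dₓₜ = R·arcsin(sin δ₁₃ · sin(θ₁₃ − θ₁₂)) = 6371.01·arcsin(0.65057·sin(79.510°)) = 4422.171 km
|dₓₜ| = 4422.171 km

4422 km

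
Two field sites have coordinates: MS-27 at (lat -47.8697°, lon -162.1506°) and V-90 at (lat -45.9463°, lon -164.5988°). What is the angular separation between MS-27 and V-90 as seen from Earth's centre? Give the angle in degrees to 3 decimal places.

Δφ = 1.9234°,  Δλ = -2.4482°
a = sin²(Δφ/2) + cos φ₁ cos φ₂ sin²(Δλ/2) = 0.000495
c = 2·arcsin(√a) = 0.044482 rad = 2.5486°

2.549°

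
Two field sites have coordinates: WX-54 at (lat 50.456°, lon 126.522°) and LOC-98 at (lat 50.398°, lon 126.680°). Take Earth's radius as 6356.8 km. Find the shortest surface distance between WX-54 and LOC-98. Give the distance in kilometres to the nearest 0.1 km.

Δφ = -0.0580°,  Δλ = 0.1580°
a = sin²(Δφ/2) + cos φ₁ cos φ₂ sin²(Δλ/2) = 0.000001
c = 2·arcsin(√a) = 0.002028 rad = 0.1162°
d = R·c = 6356.8 × 0.002028 = 12.9 km

12.9 km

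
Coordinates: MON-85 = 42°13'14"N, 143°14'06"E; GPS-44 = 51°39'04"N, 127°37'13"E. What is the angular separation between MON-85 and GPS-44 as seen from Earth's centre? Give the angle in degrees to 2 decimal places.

14.18°

MON-85: φ = +42.22056°, λ = +143.23500°
GPS-44: φ = +51.65111°, λ = +127.62028°
Δφ = 9.4306°,  Δλ = -15.6147°
a = sin²(Δφ/2) + cos φ₁ cos φ₂ sin²(Δλ/2) = 0.015236
c = 2·arcsin(√a) = 0.247504 rad = 14.1809°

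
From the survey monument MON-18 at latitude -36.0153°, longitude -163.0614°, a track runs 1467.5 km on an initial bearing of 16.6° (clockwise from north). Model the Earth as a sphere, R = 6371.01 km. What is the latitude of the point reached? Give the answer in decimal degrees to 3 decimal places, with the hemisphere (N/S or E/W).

δ = d/R = 1467.5/6371.01 = 0.230340 rad
φ₂ = arcsin(sin φ₁ cos δ + cos φ₁ sin δ cos θ)
   = arcsin(-0.58800·0.97359 + 0.80886·0.22831·0.95832) = -23.29705°
λ₂ = λ₁ + atan2(sin θ sin δ cos φ₁, cos δ − sin φ₁ sin φ₂) = -158.98910°

23.297°S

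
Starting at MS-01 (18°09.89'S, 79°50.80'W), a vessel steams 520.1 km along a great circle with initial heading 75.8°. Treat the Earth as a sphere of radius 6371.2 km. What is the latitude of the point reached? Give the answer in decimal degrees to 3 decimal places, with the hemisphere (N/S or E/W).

16.960°S

MS-01: φ = -18.16483°, λ = -79.84667°
δ = d/R = 520.1/6371.2 = 0.081633 rad
φ₂ = arcsin(sin φ₁ cos δ + cos φ₁ sin δ cos θ)
   = arcsin(-0.31175·0.99667 + 0.95016·0.08154·0.24531) = -16.96021°
λ₂ = λ₁ + atan2(sin θ sin δ cos φ₁, cos δ − sin φ₁ sin φ₂) = -75.10603°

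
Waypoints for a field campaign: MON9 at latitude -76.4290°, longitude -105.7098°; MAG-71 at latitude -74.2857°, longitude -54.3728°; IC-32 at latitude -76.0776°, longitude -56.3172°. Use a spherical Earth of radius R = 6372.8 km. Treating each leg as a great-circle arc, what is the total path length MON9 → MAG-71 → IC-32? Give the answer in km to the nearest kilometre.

1622 km

MON9→MAG-71: c = 0.222034 rad, d = 1414.98 km
MAG-71→IC-32: c = 0.032452 rad, d = 206.81 km
Total = 1414.98 + 206.81 = 1621.79 km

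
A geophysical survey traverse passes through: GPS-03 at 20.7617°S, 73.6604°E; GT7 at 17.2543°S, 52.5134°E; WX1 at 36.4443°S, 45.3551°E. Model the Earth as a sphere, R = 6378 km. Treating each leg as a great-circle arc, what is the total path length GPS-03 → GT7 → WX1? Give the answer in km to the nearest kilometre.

4507 km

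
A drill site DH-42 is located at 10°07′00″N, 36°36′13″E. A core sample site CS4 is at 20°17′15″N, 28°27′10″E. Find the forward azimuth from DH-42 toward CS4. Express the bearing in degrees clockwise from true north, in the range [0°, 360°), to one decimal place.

DH-42: φ = +10.11667°, λ = +36.60361°
CS4: φ = +20.28750°, λ = +28.45278°
Δλ = -8.1508°
y = sin Δλ · cos φ₂ = -0.132984
x = cos φ₁ sin φ₂ − sin φ₁ cos φ₂ cos Δλ = 0.178248
θ = atan2(y, x) = -36.7252° → 323.2748° (mod 360°)

323.3°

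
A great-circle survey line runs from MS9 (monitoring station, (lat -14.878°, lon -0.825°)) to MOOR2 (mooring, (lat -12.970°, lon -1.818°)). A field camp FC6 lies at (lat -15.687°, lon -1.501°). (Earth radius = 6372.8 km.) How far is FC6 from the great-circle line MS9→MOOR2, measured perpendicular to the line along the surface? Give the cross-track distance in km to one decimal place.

105.3 km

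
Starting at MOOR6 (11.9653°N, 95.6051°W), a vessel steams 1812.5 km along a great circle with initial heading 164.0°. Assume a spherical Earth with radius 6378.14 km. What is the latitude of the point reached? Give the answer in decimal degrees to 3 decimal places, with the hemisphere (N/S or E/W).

3.706°S

δ = d/R = 1812.5/6378.14 = 0.284174 rad
φ₂ = arcsin(sin φ₁ cos δ + cos φ₁ sin δ cos θ)
   = arcsin(0.20732·0.95989 + 0.97827·0.28036·-0.96126) = -3.70640°
λ₂ = λ₁ + atan2(sin θ sin δ cos φ₁, cos δ − sin φ₁ sin φ₂) = -91.16362°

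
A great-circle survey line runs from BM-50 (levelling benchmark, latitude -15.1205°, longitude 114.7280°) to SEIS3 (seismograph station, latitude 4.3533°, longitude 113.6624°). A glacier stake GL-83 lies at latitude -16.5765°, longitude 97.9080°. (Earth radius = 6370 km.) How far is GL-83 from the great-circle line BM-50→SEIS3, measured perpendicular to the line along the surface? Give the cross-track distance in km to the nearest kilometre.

1801 km

δ₁₃ = central angle BM-50→GL-83 = 0.283461 rad  (haversine)
θ₁₃ = bearing BM-50→GL-83 = 262.583°,  θ₁₂ = bearing BM-50→SEIS3 = 356.816°
dₓₜ = R·arcsin(sin δ₁₃ · sin(θ₁₃ − θ₁₂)) = 6370·arcsin(0.27968·sin(-94.233°)) = -1800.584 km
|dₓₜ| = 1800.584 km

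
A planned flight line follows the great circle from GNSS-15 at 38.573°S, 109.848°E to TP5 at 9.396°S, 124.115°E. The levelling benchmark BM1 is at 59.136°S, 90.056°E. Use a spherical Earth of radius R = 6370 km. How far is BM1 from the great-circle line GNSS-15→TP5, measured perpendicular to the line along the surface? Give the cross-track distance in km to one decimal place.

103.8 km

δ₁₃ = central angle GNSS-15→BM1 = 0.421211 rad  (haversine)
θ₁₃ = bearing GNSS-15→BM1 = 205.141°,  θ₁₂ = bearing GNSS-15→TP5 = 27.426°
dₓₜ = R·arcsin(sin δ₁₃ · sin(θ₁₃ − θ₁₂)) = 6370·arcsin(0.40887·sin(177.715°)) = 103.837 km
|dₓₜ| = 103.837 km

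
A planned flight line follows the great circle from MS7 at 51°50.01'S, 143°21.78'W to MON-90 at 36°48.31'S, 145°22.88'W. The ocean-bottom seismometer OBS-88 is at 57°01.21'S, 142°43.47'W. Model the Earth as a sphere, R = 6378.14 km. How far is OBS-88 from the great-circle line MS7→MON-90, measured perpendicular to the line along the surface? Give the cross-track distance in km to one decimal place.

24.0 km

MS7: φ = -51.83350°, λ = -143.36300°
MON-90: φ = -36.80517°, λ = -145.38133°
OBS-88: φ = -57.02017°, λ = -142.72450°
δ₁₃ = central angle MS7→OBS-88 = 0.090755 rad  (haversine)
θ₁₃ = bearing MS7→OBS-88 = 176.162°,  θ₁₂ = bearing MS7→MON-90 = 353.784°
dₓₜ = R·arcsin(sin δ₁₃ · sin(θ₁₃ − θ₁₂)) = 6378.14·arcsin(0.09063·sin(-177.622°)) = -23.987 km
|dₓₜ| = 23.987 km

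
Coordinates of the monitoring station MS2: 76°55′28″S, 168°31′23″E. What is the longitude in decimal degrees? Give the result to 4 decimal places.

168° + 31′/60 + 23″/3600 = 168 + 0.51667 + 0.00639 = 168.5231°

168.5231°E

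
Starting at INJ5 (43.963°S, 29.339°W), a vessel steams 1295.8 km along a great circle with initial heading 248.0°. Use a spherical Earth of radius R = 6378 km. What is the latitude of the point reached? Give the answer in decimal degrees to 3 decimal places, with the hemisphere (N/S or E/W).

δ = d/R = 1295.8/6378 = 0.203167 rad
φ₂ = arcsin(sin φ₁ cos δ + cos φ₁ sin δ cos θ)
   = arcsin(-0.69419·0.97943 + 0.71979·0.20177·-0.37461) = -47.24989°
λ₂ = λ₁ + atan2(sin θ sin δ cos φ₁, cos δ − sin φ₁ sin φ₂) = -45.33696°

47.250°S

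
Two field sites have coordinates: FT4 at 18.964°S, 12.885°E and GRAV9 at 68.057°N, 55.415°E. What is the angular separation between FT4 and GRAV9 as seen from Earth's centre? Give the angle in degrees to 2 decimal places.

Δφ = 87.0210°,  Δλ = 42.5300°
a = sin²(Δφ/2) + cos φ₁ cos φ₂ sin²(Δλ/2) = 0.520501
c = 2·arcsin(√a) = 1.611810 rad = 92.3499°

92.35°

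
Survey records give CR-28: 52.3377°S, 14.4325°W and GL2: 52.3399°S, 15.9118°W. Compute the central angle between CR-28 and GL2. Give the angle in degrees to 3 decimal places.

0.904°

Δφ = -0.0022°,  Δλ = -1.4793°
a = sin²(Δφ/2) + cos φ₁ cos φ₂ sin²(Δλ/2) = 0.000062
c = 2·arcsin(√a) = 0.015775 rad = 0.9038°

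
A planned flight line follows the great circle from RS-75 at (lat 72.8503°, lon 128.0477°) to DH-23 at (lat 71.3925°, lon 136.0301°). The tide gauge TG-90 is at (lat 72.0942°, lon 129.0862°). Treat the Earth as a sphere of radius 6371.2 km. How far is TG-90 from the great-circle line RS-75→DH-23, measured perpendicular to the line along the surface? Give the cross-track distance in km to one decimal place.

58.6 km

δ₁₃ = central angle RS-75→TG-90 = 0.014280 rad  (haversine)
θ₁₃ = bearing RS-75→TG-90 = 157.032°,  θ₁₂ = bearing RS-75→DH-23 = 116.907°
dₓₜ = R·arcsin(sin δ₁₃ · sin(θ₁₃ − θ₁₂)) = 6371.2·arcsin(0.01428·sin(40.125°)) = 58.634 km
|dₓₜ| = 58.634 km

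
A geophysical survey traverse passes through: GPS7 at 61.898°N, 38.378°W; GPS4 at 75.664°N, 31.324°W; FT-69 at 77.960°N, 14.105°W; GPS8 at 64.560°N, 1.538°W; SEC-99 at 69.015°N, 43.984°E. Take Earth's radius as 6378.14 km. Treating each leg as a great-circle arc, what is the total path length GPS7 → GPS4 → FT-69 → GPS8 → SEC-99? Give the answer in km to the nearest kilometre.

5616 km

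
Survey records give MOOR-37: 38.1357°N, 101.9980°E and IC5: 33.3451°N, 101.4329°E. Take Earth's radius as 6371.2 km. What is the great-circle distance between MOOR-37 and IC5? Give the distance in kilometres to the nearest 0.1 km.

535.1 km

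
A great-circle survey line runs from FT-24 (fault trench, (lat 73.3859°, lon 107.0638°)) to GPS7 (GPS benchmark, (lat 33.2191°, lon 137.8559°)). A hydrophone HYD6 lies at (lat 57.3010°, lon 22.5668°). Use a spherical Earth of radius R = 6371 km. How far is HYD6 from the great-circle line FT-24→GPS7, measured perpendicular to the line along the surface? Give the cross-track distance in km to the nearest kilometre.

1935 km

δ₁₃ = central angle FT-24→HYD6 = 0.607283 rad  (haversine)
θ₁₃ = bearing FT-24→HYD6 = 289.552°,  θ₁₂ = bearing FT-24→GPS7 = 141.166°
dₓₜ = R·arcsin(sin δ₁₃ · sin(θ₁₃ − θ₁₂)) = 6371·arcsin(0.57064·sin(148.386°)) = 1935.369 km
|dₓₜ| = 1935.369 km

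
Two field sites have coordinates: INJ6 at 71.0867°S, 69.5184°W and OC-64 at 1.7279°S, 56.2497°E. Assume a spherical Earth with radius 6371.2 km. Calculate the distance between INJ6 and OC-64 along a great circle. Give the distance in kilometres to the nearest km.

11037 km

Δφ = 69.3588°,  Δλ = 125.7681°
a = sin²(Δφ/2) + cos φ₁ cos φ₂ sin²(Δλ/2) = 0.580424
c = 2·arcsin(√a) = 1.732347 rad = 99.2562°
d = R·c = 6371.2 × 1.732347 = 11037.1 km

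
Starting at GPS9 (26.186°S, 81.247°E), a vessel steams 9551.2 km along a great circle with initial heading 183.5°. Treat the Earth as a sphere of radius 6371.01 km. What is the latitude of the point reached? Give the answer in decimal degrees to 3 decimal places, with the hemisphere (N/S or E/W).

67.665°S

δ = d/R = 9551.2/6371.01 = 1.499166 rad
φ₂ = arcsin(sin φ₁ cos δ + cos φ₁ sin δ cos θ)
   = arcsin(-0.44129·0.07157 + 0.89737·0.99744·-0.99813) = -67.66506°
λ₂ = λ₁ + atan2(sin θ sin δ cos φ₁, cos δ − sin φ₁ sin φ₂) = -89.53255°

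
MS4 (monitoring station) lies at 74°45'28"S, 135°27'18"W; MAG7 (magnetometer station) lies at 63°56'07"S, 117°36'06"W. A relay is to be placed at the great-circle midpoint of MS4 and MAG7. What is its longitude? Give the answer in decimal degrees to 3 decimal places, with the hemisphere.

MS4: φ = -74.75778°, λ = -135.45500°
MAG7: φ = -63.93528°, λ = -117.60167°
Bx = cos φ₂ cos Δλ = 0.418227,  By = cos φ₂ sin Δλ = 0.134708
φₘ = atan2(sin φ₁ + sin φ₂, √((cos φ₁ + Bx)² + By²)) = -69.56133°
λₘ = λ₁ + atan2(By, cos φ₁ + Bx) = -124.26789°

124.268°W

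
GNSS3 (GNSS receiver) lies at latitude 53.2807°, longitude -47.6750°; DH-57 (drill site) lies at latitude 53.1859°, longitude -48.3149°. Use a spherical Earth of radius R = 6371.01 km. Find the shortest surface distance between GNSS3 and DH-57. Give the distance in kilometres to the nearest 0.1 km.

Δφ = -0.0948°,  Δλ = -0.6399°
a = sin²(Δφ/2) + cos φ₁ cos φ₂ sin²(Δλ/2) = 0.000012
c = 2·arcsin(√a) = 0.006887 rad = 0.3946°
d = R·c = 6371.01 × 0.006887 = 43.9 km

43.9 km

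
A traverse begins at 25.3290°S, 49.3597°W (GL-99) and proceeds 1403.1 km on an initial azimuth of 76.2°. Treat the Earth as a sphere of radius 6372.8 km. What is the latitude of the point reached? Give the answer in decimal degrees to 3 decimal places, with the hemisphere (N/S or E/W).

21.740°S

δ = d/R = 1403.1/6372.8 = 0.220170 rad
φ₂ = arcsin(sin φ₁ cos δ + cos φ₁ sin δ cos θ)
   = arcsin(-0.42782·0.97586 + 0.90387·0.21840·0.23853) = -21.74038°
λ₂ = λ₁ + atan2(sin θ sin δ cos φ₁, cos δ − sin φ₁ sin φ₂) = -36.16079°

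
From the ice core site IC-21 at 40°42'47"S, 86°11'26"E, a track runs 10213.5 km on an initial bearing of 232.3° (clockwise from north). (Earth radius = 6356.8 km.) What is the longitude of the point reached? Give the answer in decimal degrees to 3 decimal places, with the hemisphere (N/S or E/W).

IC-21: φ = -40.71306°, λ = +86.19056°
δ = d/R = 10213.5/6356.8 = 1.606705 rad
φ₂ = arcsin(sin φ₁ cos δ + cos φ₁ sin δ cos θ)
   = arcsin(-0.65227·-0.03590 + 0.75799·0.99936·-0.61153) = -26.09195°
λ₂ = λ₁ + atan2(sin θ sin δ cos φ₁, cos δ − sin φ₁ sin φ₂) = -32.11400°

32.114°W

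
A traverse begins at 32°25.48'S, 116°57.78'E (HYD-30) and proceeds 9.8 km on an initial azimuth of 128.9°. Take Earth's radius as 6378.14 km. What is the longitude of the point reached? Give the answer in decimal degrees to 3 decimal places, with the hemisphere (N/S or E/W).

117.044°E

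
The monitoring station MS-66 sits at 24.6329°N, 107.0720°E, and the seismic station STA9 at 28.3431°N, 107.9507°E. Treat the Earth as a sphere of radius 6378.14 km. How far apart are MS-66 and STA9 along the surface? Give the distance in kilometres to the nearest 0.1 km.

Δφ = 3.7102°,  Δλ = 0.8787°
a = sin²(Δφ/2) + cos φ₁ cos φ₂ sin²(Δλ/2) = 0.001095
c = 2·arcsin(√a) = 0.066193 rad = 3.7926°
d = R·c = 6378.14 × 0.066193 = 422.2 km

422.2 km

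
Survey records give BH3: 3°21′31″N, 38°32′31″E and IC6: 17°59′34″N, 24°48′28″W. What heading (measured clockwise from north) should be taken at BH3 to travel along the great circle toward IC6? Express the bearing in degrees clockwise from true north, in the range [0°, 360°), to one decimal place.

288.4°

BH3: φ = +3.35861°, λ = +38.54194°
IC6: φ = +17.99278°, λ = -24.80778°
Δλ = -63.3497°
y = sin Δλ · cos φ₂ = -0.850052
x = cos φ₁ sin φ₂ − sin φ₁ cos φ₂ cos Δλ = 0.283374
θ = atan2(y, x) = -71.5637° → 288.4363° (mod 360°)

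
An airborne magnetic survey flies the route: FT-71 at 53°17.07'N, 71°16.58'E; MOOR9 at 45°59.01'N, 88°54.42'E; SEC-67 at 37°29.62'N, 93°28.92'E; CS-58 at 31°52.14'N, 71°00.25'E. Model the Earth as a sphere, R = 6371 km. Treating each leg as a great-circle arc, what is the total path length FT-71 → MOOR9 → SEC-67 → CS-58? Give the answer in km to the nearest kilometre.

FT-71: φ = +53.28450°, λ = +71.27633°
MOOR9: φ = +45.98350°, λ = +88.90700°
SEC-67: φ = +37.49367°, λ = +93.48200°
CS-58: φ = +31.86900°, λ = +71.00417°
FT-71→MOOR9: c = 0.235579 rad, d = 1500.87 km
MOOR9→SEC-67: c = 0.159635 rad, d = 1017.03 km
SEC-67→CS-58: c = 0.336265 rad, d = 2142.34 km
Total = 1500.87 + 1017.03 + 2142.34 = 4660.25 km

4660 km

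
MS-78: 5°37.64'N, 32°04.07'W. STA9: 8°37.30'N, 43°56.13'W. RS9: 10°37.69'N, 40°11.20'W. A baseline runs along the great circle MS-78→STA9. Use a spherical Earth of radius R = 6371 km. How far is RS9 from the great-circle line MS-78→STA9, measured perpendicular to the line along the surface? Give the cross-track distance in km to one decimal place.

314.4 km

MS-78: φ = +5.62733°, λ = -32.06783°
STA9: φ = +8.62167°, λ = -43.93550°
RS9: φ = +10.62817°, λ = -40.18667°
δ₁₃ = central angle MS-78→RS9 = 0.165172 rad  (haversine)
θ₁₃ = bearing MS-78→RS9 = 302.414°,  θ₁₂ = bearing MS-78→STA9 = 284.955°
dₓₜ = R·arcsin(sin δ₁₃ · sin(θ₁₃ − θ₁₂)) = 6371·arcsin(0.16442·sin(17.460°)) = 314.421 km
|dₓₜ| = 314.421 km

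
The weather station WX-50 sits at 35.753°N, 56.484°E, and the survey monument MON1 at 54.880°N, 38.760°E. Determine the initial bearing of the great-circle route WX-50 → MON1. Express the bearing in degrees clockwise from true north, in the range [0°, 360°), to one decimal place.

333.0°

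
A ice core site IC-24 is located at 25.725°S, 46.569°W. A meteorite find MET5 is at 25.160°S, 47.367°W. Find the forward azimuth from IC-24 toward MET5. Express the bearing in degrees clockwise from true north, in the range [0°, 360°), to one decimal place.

Δλ = -0.7980°
y = sin Δλ · cos φ₂ = -0.012606
x = cos φ₁ sin φ₂ − sin φ₁ cos φ₂ cos Δλ = 0.009823
θ = atan2(y, x) = -52.0734° → 307.9266° (mod 360°)

307.9°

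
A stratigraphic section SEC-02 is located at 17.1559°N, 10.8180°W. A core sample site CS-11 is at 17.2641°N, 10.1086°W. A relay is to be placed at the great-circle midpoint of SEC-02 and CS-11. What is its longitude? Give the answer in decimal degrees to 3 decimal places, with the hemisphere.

Bx = cos φ₂ cos Δλ = 0.954874,  By = cos φ₂ sin Δλ = 0.011823
φₘ = atan2(sin φ₁ + sin φ₂, √((cos φ₁ + Bx)² + By²)) = 17.21031°
λₘ = λ₁ + atan2(By, cos φ₁ + Bx) = -10.46340°

10.463°W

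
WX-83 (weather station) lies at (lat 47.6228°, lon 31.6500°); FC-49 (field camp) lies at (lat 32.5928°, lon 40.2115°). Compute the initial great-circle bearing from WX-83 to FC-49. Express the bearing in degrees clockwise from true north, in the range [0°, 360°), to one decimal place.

153.6°

Δλ = 8.5615°
y = sin Δλ · cos φ₂ = 0.125427
x = cos φ₁ sin φ₂ − sin φ₁ cos φ₂ cos Δλ = -0.252389
θ = atan2(y, x) = 153.5746° → 153.5746° (mod 360°)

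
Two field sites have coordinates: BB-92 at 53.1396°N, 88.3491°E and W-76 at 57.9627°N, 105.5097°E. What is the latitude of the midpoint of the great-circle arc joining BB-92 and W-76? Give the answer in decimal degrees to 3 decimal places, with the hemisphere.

55.850°N

Bx = cos φ₂ cos Δλ = 0.506855,  By = cos φ₂ sin Δλ = 0.156516
φₘ = atan2(sin φ₁ + sin φ₂, √((cos φ₁ + Bx)² + By²)) = 55.85021°
λₘ = λ₁ + atan2(By, cos φ₁ + Bx) = 96.39866°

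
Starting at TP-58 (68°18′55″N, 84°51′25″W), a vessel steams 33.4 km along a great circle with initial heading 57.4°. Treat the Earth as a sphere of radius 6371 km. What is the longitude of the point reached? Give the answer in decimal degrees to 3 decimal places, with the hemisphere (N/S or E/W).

84.167°W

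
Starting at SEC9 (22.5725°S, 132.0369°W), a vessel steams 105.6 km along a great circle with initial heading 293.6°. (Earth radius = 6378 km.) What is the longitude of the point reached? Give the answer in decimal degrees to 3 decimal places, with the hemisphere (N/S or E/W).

δ = d/R = 105.6/6378 = 0.016557 rad
φ₂ = arcsin(sin φ₁ cos δ + cos φ₁ sin δ cos θ)
   = arcsin(-0.38385·0.99986 + 0.92339·0.01656·0.40035) = -22.18999°
λ₂ = λ₁ + atan2(sin θ sin δ cos φ₁, cos δ − sin φ₁ sin φ₂) = -132.97573°

132.976°W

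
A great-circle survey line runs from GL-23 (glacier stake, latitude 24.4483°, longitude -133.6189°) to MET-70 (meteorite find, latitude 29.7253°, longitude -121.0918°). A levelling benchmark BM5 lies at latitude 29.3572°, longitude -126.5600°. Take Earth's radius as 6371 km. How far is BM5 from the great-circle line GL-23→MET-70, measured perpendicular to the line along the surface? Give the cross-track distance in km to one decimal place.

175.1 km

δ₁₃ = central angle GL-23→BM5 = 0.139266 rad  (haversine)
θ₁₃ = bearing GL-23→BM5 = 50.496°,  θ₁₂ = bearing GL-23→MET-70 = 61.911°
dₓₜ = R·arcsin(sin δ₁₃ · sin(θ₁₃ − θ₁₂)) = 6371·arcsin(0.13882·sin(-11.415°)) = -175.062 km
|dₓₜ| = 175.062 km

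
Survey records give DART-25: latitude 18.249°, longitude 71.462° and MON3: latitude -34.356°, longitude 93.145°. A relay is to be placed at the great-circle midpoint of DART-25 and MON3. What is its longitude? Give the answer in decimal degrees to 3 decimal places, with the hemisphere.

Bx = cos φ₂ cos Δλ = 0.767133,  By = cos φ₂ sin Δλ = 0.305016
φₘ = atan2(sin φ₁ + sin φ₂, √((cos φ₁ + Bx)² + By²)) = -8.19716°
λₘ = λ₁ + atan2(By, cos φ₁ + Bx) = 81.53613°

81.536°E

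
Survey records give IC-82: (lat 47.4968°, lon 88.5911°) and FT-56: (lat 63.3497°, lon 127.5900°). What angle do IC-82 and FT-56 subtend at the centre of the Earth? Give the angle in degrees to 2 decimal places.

Δφ = 15.8529°,  Δλ = 38.9989°
a = sin²(Δφ/2) + cos φ₁ cos φ₂ sin²(Δλ/2) = 0.052783
c = 2·arcsin(√a) = 0.463633 rad = 26.5642°

26.56°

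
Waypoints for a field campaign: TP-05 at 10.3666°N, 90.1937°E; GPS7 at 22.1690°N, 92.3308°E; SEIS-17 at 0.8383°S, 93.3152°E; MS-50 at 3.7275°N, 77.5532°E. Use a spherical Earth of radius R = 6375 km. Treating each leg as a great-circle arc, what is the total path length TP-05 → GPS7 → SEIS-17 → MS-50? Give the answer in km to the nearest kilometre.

5720 km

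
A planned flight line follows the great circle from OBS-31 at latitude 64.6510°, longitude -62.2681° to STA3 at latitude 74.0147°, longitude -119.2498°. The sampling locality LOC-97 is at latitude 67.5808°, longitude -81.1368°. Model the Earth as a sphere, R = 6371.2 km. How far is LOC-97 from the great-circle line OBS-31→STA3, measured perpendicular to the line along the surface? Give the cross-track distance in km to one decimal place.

δ₁₃ = central angle OBS-31→LOC-97 = 0.142116 rad  (haversine)
θ₁₃ = bearing OBS-31→LOC-97 = 299.448°,  θ₁₂ = bearing OBS-31→STA3 = 320.079°
dₓₜ = R·arcsin(sin δ₁₃ · sin(θ₁₃ − θ₁₂)) = 6371.2·arcsin(0.14164·sin(-20.631°)) = -318.090 km
|dₓₜ| = 318.090 km

318.1 km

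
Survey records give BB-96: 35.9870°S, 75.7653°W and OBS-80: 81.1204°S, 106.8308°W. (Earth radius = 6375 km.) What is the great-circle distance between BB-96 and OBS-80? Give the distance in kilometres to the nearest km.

5181 km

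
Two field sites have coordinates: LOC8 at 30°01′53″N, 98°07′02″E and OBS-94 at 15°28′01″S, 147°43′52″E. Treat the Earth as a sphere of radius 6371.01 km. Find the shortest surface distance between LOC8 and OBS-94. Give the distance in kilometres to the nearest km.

7336 km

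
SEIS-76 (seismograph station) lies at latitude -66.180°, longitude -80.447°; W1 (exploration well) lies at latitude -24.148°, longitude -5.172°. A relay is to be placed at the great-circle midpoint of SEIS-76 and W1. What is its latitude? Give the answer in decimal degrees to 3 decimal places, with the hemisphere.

Bx = cos φ₂ cos Δλ = 0.231937,  By = cos φ₂ sin Δλ = 0.882523
φₘ = atan2(sin φ₁ + sin φ₂, √((cos φ₁ + Bx)² + By²)) = -50.59420°
λₘ = λ₁ + atan2(By, cos φ₁ + Bx) = -26.21736°

50.594°S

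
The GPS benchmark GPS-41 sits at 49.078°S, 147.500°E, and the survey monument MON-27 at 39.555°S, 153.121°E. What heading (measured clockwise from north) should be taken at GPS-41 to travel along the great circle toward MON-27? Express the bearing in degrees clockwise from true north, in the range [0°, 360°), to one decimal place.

Δλ = 5.6210°
y = sin Δλ · cos φ₂ = 0.075519
x = cos φ₁ sin φ₂ − sin φ₁ cos φ₂ cos Δλ = 0.162642
θ = atan2(y, x) = 24.9067° → 24.9067° (mod 360°)

24.9°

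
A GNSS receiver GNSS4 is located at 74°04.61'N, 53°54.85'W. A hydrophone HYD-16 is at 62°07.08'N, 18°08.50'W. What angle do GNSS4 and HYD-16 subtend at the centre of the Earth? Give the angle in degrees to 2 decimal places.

17.43°

GNSS4: φ = +74.07683°, λ = -53.91417°
HYD-16: φ = +62.11800°, λ = -18.14167°
Δφ = -11.9588°,  Δλ = 35.7725°
a = sin²(Δφ/2) + cos φ₁ cos φ₂ sin²(Δλ/2) = 0.022954
c = 2·arcsin(√a) = 0.304182 rad = 17.4283°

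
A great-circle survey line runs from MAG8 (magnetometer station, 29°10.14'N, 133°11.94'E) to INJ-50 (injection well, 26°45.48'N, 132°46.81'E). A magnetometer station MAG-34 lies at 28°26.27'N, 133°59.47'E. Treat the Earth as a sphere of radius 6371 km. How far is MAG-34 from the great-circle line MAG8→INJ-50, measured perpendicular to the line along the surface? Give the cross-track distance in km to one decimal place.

89.0 km

MAG8: φ = +29.16900°, λ = +133.19900°
INJ-50: φ = +26.75800°, λ = +132.78017°
MAG-34: φ = +28.43783°, λ = +133.99117°
δ₁₃ = central angle MAG8→MAG-34 = 0.017596 rad  (haversine)
θ₁₃ = bearing MAG8→MAG-34 = 136.296°,  θ₁₂ = bearing MAG8→INJ-50 = 188.822°
dₓₜ = R·arcsin(sin δ₁₃ · sin(θ₁₃ − θ₁₂)) = 6371·arcsin(0.01760·sin(-52.526°)) = -88.969 km
|dₓₜ| = 88.969 km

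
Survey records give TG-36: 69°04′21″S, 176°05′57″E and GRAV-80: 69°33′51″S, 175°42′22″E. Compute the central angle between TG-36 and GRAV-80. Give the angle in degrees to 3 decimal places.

TG-36: φ = -69.07250°, λ = +176.09917°
GRAV-80: φ = -69.56417°, λ = +175.70611°
Δφ = -0.4917°,  Δλ = -0.3931°
a = sin²(Δφ/2) + cos φ₁ cos φ₂ sin²(Δλ/2) = 0.000020
c = 2·arcsin(√a) = 0.008917 rad = 0.5109°

0.511°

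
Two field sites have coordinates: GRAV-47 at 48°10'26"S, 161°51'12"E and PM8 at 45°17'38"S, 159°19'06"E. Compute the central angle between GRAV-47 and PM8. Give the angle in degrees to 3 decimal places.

3.363°

GRAV-47: φ = -48.17389°, λ = +161.85333°
PM8: φ = -45.29389°, λ = +159.31833°
Δφ = 2.8800°,  Δλ = -2.5350°
a = sin²(Δφ/2) + cos φ₁ cos φ₂ sin²(Δλ/2) = 0.000861
c = 2·arcsin(√a) = 0.058696 rad = 3.3631°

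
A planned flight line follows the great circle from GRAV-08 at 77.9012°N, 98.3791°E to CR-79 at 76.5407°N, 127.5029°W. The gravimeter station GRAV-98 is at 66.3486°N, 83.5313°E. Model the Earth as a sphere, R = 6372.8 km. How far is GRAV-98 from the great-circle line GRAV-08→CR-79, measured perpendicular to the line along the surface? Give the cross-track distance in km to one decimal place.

δ₁₃ = central angle GRAV-08→GRAV-98 = 0.215200 rad  (haversine)
θ₁₃ = bearing GRAV-08→GRAV-98 = 208.777°,  θ₁₂ = bearing GRAV-08→CR-79 = 24.761°
dₓₜ = R·arcsin(sin δ₁₃ · sin(θ₁₃ − θ₁₂)) = 6372.8·arcsin(0.21354·sin(184.016°)) = -95.312 km
|dₓₜ| = 95.312 km

95.3 km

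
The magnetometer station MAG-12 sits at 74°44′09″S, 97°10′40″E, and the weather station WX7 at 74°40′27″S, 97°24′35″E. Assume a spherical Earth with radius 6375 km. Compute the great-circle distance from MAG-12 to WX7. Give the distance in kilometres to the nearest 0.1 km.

9.7 km

MAG-12: φ = -74.73583°, λ = +97.17778°
WX7: φ = -74.67417°, λ = +97.40972°
Δφ = 0.0617°,  Δλ = 0.2319°
a = sin²(Δφ/2) + cos φ₁ cos φ₂ sin²(Δλ/2) = 0.000001
c = 2·arcsin(√a) = 0.001516 rad = 0.0869°
d = R·c = 6375 × 0.001516 = 9.7 km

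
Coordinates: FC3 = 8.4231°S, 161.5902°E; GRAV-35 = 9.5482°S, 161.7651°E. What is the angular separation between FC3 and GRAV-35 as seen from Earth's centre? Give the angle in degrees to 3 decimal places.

1.138°

Δφ = -1.1251°,  Δλ = 0.1749°
a = sin²(Δφ/2) + cos φ₁ cos φ₂ sin²(Δλ/2) = 0.000099
c = 2·arcsin(√a) = 0.019867 rad = 1.1383°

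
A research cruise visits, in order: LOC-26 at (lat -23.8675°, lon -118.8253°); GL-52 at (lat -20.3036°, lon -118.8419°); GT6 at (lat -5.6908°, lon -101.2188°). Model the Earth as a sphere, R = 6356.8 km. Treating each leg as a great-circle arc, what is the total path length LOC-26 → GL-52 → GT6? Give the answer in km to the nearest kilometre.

LOC-26→GL-52: c = 0.062202 rad, d = 395.41 km
GL-52→GT6: c = 0.392765 rad, d = 2496.73 km
Total = 395.41 + 2496.73 = 2892.13 km

2892 km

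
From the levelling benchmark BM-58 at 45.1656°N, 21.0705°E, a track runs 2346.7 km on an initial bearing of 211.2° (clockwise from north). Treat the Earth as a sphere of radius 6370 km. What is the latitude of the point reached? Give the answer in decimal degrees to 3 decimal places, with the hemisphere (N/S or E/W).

26.384°N

δ = d/R = 2346.7/6370 = 0.368399 rad
φ₂ = arcsin(sin φ₁ cos δ + cos φ₁ sin δ cos θ)
   = arcsin(0.70915·0.93291 + 0.70506·0.36012·-0.85536) = 26.38392°
λ₂ = λ₁ + atan2(sin θ sin δ cos φ₁, cos δ − sin φ₁ sin φ₂) = 9.05101°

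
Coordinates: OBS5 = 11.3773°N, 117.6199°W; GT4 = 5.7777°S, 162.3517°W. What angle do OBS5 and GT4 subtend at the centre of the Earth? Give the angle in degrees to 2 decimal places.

Δφ = -17.1550°,  Δλ = -44.7318°
a = sin²(Δφ/2) + cos φ₁ cos φ₂ sin²(Δλ/2) = 0.163474
c = 2·arcsin(√a) = 0.832468 rad = 47.6969°

47.70°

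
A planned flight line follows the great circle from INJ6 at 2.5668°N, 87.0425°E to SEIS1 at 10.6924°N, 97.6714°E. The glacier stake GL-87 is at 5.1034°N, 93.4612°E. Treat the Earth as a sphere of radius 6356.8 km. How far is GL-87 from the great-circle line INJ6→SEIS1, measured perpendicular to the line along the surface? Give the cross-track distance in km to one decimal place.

214.0 km

δ₁₃ = central angle INJ6→GL-87 = 0.120216 rad  (haversine)
θ₁₃ = bearing INJ6→GL-87 = 68.200°,  θ₁₂ = bearing INJ6→SEIS1 = 51.903°
dₓₜ = R·arcsin(sin δ₁₃ · sin(θ₁₃ − θ₁₂)) = 6356.8·arcsin(0.11993·sin(16.297°)) = 213.966 km
|dₓₜ| = 213.966 km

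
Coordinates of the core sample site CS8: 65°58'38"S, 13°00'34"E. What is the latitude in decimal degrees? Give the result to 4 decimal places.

65.9772°S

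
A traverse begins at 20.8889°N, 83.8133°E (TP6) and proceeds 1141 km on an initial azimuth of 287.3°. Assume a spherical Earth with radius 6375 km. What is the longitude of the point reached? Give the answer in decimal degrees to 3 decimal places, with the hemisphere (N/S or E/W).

73.124°E

δ = d/R = 1141/6375 = 0.178980 rad
φ₂ = arcsin(sin φ₁ cos δ + cos φ₁ sin δ cos θ)
   = arcsin(0.35656·0.98403 + 0.93427·0.17803·0.29737) = 23.59832°
λ₂ = λ₁ + atan2(sin θ sin δ cos φ₁, cos δ − sin φ₁ sin φ₂) = 73.12396°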